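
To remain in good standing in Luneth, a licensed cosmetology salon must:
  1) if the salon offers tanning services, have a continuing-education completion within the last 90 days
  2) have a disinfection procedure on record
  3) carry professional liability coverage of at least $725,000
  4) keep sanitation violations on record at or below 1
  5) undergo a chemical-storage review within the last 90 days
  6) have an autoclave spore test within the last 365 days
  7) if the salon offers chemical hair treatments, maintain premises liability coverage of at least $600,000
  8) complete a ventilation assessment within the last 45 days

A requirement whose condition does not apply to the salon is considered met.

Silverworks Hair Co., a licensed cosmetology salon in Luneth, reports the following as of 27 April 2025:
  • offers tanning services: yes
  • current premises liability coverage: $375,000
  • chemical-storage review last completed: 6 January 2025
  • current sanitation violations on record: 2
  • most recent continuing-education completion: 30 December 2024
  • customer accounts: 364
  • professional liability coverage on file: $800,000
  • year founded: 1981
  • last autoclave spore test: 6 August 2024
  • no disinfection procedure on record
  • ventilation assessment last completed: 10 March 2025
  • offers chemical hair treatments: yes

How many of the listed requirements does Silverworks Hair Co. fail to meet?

1. condition 'offers tanning services' holds; continuing-education completion 118 days ago vs limit 90 → not met
2. disinfection procedure absent → not met
3. professional liability coverage $800,000 ≥ $725,000 → met
4. sanitation violations on record 2 > 1 → not met
5. chemical-storage review 111 days ago vs limit 90 → not met
6. autoclave spore test 264 days ago vs limit 365 → met
7. condition 'offers chemical hair treatments' holds; premises liability coverage $375,000 < $600,000 → not met
8. ventilation assessment 48 days ago vs limit 45 → not met
Not met: 6 of 8

6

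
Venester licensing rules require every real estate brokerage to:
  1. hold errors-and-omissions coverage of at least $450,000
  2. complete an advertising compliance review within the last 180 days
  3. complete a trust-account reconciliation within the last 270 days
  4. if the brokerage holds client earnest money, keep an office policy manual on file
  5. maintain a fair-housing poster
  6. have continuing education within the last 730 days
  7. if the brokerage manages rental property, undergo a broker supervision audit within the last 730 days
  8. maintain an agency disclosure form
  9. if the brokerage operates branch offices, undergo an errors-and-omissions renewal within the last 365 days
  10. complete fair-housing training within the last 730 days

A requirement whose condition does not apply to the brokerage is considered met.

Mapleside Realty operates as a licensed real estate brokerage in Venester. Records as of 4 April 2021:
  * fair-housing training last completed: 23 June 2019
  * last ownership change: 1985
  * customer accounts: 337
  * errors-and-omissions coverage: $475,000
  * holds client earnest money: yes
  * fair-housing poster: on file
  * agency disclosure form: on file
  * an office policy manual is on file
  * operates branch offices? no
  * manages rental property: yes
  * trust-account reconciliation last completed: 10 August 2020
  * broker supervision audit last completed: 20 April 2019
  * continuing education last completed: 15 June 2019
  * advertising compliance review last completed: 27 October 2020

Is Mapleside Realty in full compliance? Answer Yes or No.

Yes

1. errors-and-omissions coverage $475,000 ≥ $450,000 → met
2. advertising compliance review 159 days ago vs limit 180 → met
3. trust-account reconciliation 237 days ago vs limit 270 → met
4. condition 'holds client earnest money' holds; office policy manual present → met
5. fair-housing poster present → met
6. continuing education 659 days ago vs limit 730 → met
7. condition 'manages rental property' holds; broker supervision audit 715 days ago vs limit 730 → met
8. agency disclosure form present → met
9. condition 'operates branch offices' does not hold → requirement n/a → met
10. fair-housing training 651 days ago vs limit 730 → met
All met.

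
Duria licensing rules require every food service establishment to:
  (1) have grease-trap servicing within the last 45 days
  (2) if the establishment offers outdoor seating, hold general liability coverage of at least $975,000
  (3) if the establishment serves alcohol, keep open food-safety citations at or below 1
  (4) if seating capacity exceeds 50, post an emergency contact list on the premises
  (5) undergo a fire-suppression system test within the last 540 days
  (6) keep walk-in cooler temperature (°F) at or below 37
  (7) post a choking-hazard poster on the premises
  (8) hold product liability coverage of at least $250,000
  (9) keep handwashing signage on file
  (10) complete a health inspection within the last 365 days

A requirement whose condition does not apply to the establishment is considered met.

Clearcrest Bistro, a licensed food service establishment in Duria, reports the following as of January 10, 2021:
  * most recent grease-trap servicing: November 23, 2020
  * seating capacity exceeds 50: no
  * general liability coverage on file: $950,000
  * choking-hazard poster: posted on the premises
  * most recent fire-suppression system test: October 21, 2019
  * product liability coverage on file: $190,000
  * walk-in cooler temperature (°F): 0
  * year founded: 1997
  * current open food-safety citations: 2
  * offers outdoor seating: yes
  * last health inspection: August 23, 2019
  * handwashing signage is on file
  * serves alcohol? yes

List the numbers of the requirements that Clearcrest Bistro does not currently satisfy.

1. grease-trap servicing 48 days ago vs limit 45 → not met
2. condition 'offers outdoor seating' holds; general liability coverage $950,000 < $975,000 → not met
3. condition 'serves alcohol' holds; open food-safety citations 2 > 1 → not met
4. condition 'seating capacity exceeds 50' does not hold → requirement n/a → met
5. fire-suppression system test 447 days ago vs limit 540 → met
6. walk-in cooler temperature (°F) 0 ≤ 37 → met
7. choking-hazard poster present → met
8. product liability coverage $190,000 < $250,000 → not met
9. handwashing signage present → met
10. health inspection 506 days ago vs limit 365 → not met
Not met: 1, 2, 3, 8, 10

1, 2, 3, 8, 10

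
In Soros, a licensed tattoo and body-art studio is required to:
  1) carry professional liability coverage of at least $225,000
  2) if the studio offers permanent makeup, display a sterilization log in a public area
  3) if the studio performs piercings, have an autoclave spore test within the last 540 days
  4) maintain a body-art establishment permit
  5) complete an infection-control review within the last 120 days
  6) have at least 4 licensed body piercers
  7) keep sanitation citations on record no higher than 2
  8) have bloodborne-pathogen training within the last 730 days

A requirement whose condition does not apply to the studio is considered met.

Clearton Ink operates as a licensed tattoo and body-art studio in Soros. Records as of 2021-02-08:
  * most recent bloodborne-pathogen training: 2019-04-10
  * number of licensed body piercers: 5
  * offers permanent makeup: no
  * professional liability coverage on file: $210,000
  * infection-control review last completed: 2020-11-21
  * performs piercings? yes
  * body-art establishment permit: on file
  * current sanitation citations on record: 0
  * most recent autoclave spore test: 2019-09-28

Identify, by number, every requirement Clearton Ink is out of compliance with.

1. professional liability coverage $210,000 < $225,000 → not met
2. condition 'offers permanent makeup' does not hold → requirement n/a → met
3. condition 'performs piercings' holds; autoclave spore test 499 days ago vs limit 540 → met
4. body-art establishment permit present → met
5. infection-control review 79 days ago vs limit 120 → met
6. licensed body piercers 5 ≥ 4 → met
7. sanitation citations on record 0 ≤ 2 → met
8. bloodborne-pathogen training 670 days ago vs limit 730 → met
Not met: 1

1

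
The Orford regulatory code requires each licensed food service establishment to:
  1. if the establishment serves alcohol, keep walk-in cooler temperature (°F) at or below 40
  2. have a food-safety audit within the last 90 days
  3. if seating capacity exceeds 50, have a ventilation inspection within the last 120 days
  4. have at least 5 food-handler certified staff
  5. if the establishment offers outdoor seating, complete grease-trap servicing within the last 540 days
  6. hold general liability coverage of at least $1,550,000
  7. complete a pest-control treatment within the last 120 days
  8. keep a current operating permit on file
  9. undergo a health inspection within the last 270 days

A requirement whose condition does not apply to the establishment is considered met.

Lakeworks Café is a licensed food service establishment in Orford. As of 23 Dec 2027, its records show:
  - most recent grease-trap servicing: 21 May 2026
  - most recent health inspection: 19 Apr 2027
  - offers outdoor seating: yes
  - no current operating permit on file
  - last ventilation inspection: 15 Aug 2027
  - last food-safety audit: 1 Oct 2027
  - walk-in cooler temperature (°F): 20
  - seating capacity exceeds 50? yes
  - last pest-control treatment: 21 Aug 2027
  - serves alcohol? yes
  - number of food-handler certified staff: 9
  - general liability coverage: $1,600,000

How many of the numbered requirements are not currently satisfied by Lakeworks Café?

1. condition 'serves alcohol' holds; walk-in cooler temperature (°F) 20 ≤ 40 → met
2. food-safety audit 83 days ago vs limit 90 → met
3. condition 'seating capacity exceeds 50' holds; ventilation inspection 130 days ago vs limit 120 → not met
4. food-handler certified staff 9 ≥ 5 → met
5. condition 'offers outdoor seating' holds; grease-trap servicing 581 days ago vs limit 540 → not met
6. general liability coverage $1,600,000 ≥ $1,550,000 → met
7. pest-control treatment 124 days ago vs limit 120 → not met
8. current operating permit absent → not met
9. health inspection 248 days ago vs limit 270 → met
Not met: 4 of 9

4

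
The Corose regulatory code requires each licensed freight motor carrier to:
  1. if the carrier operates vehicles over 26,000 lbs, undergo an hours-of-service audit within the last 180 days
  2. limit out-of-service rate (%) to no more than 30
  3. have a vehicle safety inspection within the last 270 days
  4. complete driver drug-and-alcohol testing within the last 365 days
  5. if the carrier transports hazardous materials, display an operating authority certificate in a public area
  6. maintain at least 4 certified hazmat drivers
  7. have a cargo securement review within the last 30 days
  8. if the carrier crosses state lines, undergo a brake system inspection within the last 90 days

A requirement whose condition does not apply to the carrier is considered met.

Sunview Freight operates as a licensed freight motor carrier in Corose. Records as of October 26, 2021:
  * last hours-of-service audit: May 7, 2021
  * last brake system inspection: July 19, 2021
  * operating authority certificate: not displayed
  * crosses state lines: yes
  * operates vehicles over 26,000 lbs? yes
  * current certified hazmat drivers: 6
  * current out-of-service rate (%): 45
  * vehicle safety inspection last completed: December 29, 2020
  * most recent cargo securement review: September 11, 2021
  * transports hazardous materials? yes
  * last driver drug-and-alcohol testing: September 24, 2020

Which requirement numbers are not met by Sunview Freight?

2, 3, 4, 5, 7, 8

1. condition 'operates vehicles over 26,000 lbs' holds; hours-of-service audit 172 days ago vs limit 180 → met
2. out-of-service rate (%) 45 > 30 → not met
3. vehicle safety inspection 301 days ago vs limit 270 → not met
4. driver drug-and-alcohol testing 397 days ago vs limit 365 → not met
5. condition 'transports hazardous materials' holds; operating authority certificate absent → not met
6. certified hazmat drivers 6 ≥ 4 → met
7. cargo securement review 45 days ago vs limit 30 → not met
8. condition 'crosses state lines' holds; brake system inspection 99 days ago vs limit 90 → not met
Not met: 2, 3, 4, 5, 7, 8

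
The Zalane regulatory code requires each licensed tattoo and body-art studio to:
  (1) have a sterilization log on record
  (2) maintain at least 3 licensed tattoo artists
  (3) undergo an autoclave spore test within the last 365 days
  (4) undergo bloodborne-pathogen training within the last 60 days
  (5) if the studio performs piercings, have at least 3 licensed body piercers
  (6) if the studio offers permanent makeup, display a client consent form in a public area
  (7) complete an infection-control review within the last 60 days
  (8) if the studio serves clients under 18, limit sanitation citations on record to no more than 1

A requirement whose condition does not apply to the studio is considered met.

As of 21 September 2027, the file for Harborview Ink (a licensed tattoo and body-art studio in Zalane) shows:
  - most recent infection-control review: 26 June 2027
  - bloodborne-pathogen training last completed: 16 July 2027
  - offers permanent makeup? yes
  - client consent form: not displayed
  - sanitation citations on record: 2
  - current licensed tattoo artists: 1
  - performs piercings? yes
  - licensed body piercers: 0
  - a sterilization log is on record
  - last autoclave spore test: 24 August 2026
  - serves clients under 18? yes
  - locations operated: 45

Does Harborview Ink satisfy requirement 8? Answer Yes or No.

8. condition 'serves clients under 18' holds; sanitation citations on record 2 > 1 → not met

No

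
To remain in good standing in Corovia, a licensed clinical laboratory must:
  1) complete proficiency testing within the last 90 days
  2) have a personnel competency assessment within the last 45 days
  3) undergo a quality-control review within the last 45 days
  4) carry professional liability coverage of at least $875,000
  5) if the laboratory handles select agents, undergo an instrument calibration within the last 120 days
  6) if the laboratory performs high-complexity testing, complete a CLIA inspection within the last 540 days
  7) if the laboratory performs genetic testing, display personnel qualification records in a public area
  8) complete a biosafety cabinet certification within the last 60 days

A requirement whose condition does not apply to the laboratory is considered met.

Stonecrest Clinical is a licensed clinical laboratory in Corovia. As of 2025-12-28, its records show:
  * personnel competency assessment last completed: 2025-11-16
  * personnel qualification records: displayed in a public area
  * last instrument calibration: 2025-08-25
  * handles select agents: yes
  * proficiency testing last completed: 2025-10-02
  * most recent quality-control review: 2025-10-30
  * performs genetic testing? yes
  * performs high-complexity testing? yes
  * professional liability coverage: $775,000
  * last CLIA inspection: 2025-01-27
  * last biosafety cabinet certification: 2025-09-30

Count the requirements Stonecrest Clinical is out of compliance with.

1. proficiency testing 87 days ago vs limit 90 → met
2. personnel competency assessment 42 days ago vs limit 45 → met
3. quality-control review 59 days ago vs limit 45 → not met
4. professional liability coverage $775,000 < $875,000 → not met
5. condition 'handles select agents' holds; instrument calibration 125 days ago vs limit 120 → not met
6. condition 'performs high-complexity testing' holds; CLIA inspection 335 days ago vs limit 540 → met
7. condition 'performs genetic testing' holds; personnel qualification records present → met
8. biosafety cabinet certification 89 days ago vs limit 60 → not met
Not met: 4 of 8

4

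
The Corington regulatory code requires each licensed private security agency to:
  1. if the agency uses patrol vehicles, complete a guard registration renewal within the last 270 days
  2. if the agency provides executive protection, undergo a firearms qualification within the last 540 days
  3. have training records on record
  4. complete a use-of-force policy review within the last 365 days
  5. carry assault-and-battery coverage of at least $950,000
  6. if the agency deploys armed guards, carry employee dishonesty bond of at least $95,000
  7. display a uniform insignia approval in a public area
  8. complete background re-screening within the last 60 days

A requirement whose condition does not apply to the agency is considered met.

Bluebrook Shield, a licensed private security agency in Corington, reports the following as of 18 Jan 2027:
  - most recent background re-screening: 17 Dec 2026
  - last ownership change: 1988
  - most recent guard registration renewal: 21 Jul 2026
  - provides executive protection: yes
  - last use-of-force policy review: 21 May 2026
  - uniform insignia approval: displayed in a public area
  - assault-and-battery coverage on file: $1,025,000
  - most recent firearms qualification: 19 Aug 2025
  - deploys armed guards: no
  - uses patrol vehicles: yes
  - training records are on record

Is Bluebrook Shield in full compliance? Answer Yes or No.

1. condition 'uses patrol vehicles' holds; guard registration renewal 181 days ago vs limit 270 → met
2. condition 'provides executive protection' holds; firearms qualification 517 days ago vs limit 540 → met
3. training records present → met
4. use-of-force policy review 242 days ago vs limit 365 → met
5. assault-and-battery coverage $1,025,000 ≥ $950,000 → met
6. condition 'deploys armed guards' does not hold → requirement n/a → met
7. uniform insignia approval present → met
8. background re-screening 32 days ago vs limit 60 → met
All met.

Yes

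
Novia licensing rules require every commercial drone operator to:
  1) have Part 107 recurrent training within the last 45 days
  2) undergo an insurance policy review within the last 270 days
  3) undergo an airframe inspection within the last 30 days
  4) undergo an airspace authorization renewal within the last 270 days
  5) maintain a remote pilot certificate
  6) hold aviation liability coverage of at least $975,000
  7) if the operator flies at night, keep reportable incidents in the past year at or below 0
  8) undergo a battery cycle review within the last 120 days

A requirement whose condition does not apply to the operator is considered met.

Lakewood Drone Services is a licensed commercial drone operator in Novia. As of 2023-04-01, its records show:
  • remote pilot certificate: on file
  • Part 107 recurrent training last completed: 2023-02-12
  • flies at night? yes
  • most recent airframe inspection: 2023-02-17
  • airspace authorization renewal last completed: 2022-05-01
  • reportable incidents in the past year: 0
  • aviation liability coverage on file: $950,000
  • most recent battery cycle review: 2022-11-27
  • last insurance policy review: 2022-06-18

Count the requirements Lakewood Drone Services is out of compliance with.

6

1. Part 107 recurrent training 48 days ago vs limit 45 → not met
2. insurance policy review 287 days ago vs limit 270 → not met
3. airframe inspection 43 days ago vs limit 30 → not met
4. airspace authorization renewal 335 days ago vs limit 270 → not met
5. remote pilot certificate present → met
6. aviation liability coverage $950,000 < $975,000 → not met
7. condition 'flies at night' holds; reportable incidents in the past year 0 ≤ 0 → met
8. battery cycle review 125 days ago vs limit 120 → not met
Not met: 6 of 8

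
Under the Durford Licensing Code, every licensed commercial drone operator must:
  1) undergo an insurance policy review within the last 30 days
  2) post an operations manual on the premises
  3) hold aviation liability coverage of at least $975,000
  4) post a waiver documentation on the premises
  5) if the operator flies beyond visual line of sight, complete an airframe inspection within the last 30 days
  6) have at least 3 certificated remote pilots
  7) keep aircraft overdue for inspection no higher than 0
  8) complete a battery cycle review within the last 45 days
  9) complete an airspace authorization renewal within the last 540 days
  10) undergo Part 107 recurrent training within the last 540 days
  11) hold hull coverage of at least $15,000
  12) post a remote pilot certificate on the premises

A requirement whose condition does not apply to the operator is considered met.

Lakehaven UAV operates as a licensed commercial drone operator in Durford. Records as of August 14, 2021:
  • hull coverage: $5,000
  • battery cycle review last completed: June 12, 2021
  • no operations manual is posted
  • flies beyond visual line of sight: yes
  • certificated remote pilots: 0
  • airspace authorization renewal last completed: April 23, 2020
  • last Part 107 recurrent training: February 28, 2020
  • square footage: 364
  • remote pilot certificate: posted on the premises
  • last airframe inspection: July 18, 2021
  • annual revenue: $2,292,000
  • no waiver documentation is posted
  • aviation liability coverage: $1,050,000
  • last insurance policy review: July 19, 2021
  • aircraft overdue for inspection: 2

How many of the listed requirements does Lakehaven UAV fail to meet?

1. insurance policy review 26 days ago vs limit 30 → met
2. operations manual absent → not met
3. aviation liability coverage $1,050,000 ≥ $975,000 → met
4. waiver documentation absent → not met
5. condition 'flies beyond visual line of sight' holds; airframe inspection 27 days ago vs limit 30 → met
6. certificated remote pilots 0 < 3 → not met
7. aircraft overdue for inspection 2 > 0 → not met
8. battery cycle review 63 days ago vs limit 45 → not met
9. airspace authorization renewal 478 days ago vs limit 540 → met
10. Part 107 recurrent training 533 days ago vs limit 540 → met
11. hull coverage $5,000 < $15,000 → not met
12. remote pilot certificate present → met
Not met: 6 of 12

6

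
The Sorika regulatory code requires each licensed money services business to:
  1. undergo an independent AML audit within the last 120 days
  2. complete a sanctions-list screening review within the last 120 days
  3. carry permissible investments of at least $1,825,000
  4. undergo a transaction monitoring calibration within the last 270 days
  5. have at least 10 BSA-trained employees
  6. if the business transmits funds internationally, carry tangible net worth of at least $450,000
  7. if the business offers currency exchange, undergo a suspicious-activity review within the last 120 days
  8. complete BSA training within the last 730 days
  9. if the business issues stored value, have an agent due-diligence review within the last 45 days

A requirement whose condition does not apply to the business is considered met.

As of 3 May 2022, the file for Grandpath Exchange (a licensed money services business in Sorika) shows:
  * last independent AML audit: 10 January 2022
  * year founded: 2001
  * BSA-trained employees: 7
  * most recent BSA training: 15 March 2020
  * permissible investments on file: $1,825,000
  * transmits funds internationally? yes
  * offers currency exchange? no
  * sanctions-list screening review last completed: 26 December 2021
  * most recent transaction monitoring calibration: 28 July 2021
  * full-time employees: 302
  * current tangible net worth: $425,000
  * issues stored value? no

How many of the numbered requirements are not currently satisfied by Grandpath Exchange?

1. independent AML audit 113 days ago vs limit 120 → met
2. sanctions-list screening review 128 days ago vs limit 120 → not met
3. permissible investments $1,825,000 ≥ $1,825,000 → met
4. transaction monitoring calibration 279 days ago vs limit 270 → not met
5. BSA-trained employees 7 < 10 → not met
6. condition 'transmits funds internationally' holds; tangible net worth $425,000 < $450,000 → not met
7. condition 'offers currency exchange' does not hold → requirement n/a → met
8. BSA training 779 days ago vs limit 730 → not met
9. condition 'issues stored value' does not hold → requirement n/a → met
Not met: 5 of 9

5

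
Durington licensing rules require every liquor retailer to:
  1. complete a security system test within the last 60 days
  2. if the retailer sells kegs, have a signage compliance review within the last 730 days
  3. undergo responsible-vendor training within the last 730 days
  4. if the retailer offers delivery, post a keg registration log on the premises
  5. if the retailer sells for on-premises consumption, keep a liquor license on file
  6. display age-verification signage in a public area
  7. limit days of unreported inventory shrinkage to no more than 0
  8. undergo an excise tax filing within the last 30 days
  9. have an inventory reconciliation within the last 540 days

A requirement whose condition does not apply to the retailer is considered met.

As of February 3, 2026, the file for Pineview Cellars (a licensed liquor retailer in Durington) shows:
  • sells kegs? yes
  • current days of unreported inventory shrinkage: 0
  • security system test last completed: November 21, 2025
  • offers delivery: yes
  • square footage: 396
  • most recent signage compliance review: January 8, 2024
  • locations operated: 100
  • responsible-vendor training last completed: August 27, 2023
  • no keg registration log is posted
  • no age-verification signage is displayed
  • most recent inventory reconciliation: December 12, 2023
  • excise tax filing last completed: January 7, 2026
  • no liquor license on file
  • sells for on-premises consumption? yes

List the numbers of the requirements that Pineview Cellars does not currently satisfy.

1, 2, 3, 4, 5, 6, 9

1. security system test 74 days ago vs limit 60 → not met
2. condition 'sells kegs' holds; signage compliance review 757 days ago vs limit 730 → not met
3. responsible-vendor training 891 days ago vs limit 730 → not met
4. condition 'offers delivery' holds; keg registration log absent → not met
5. condition 'sells for on-premises consumption' holds; liquor license absent → not met
6. age-verification signage absent → not met
7. days of unreported inventory shrinkage 0 ≤ 0 → met
8. excise tax filing 27 days ago vs limit 30 → met
9. inventory reconciliation 784 days ago vs limit 540 → not met
Not met: 1, 2, 3, 4, 5, 6, 9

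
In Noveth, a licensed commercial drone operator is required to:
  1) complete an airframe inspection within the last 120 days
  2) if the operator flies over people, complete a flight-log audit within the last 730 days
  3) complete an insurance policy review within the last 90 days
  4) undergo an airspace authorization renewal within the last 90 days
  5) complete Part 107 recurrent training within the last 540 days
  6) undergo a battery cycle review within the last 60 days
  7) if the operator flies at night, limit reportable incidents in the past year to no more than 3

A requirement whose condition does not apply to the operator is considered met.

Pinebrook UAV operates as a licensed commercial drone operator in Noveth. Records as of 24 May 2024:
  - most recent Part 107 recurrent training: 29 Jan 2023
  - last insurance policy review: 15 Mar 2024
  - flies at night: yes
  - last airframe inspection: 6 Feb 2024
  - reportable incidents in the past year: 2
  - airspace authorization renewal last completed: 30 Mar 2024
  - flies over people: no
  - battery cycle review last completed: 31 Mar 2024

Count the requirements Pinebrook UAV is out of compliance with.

1. airframe inspection 108 days ago vs limit 120 → met
2. condition 'flies over people' does not hold → requirement n/a → met
3. insurance policy review 70 days ago vs limit 90 → met
4. airspace authorization renewal 55 days ago vs limit 90 → met
5. Part 107 recurrent training 481 days ago vs limit 540 → met
6. battery cycle review 54 days ago vs limit 60 → met
7. condition 'flies at night' holds; reportable incidents in the past year 2 ≤ 3 → met
Not met: 0 of 7

0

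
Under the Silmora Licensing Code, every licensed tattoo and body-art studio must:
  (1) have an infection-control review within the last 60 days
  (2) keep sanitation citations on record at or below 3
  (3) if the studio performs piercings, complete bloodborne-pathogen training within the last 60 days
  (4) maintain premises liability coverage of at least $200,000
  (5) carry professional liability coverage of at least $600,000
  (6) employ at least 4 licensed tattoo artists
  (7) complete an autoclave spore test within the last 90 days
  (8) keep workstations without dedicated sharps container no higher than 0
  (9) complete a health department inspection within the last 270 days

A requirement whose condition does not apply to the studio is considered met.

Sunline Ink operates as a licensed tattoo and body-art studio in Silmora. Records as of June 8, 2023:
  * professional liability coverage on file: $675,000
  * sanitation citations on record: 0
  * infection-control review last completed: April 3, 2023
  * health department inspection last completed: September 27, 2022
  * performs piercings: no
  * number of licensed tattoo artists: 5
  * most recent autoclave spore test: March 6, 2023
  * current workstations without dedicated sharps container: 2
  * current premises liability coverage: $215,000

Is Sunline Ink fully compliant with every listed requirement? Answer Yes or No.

No

1. infection-control review 66 days ago vs limit 60 → not met
2. sanitation citations on record 0 ≤ 3 → met
3. condition 'performs piercings' does not hold → requirement n/a → met
4. premises liability coverage $215,000 ≥ $200,000 → met
5. professional liability coverage $675,000 ≥ $600,000 → met
6. licensed tattoo artists 5 ≥ 4 → met
7. autoclave spore test 94 days ago vs limit 90 → not met
8. workstations without dedicated sharps container 2 > 0 → not met
9. health department inspection 254 days ago vs limit 270 → met
Not met: 1, 7, 8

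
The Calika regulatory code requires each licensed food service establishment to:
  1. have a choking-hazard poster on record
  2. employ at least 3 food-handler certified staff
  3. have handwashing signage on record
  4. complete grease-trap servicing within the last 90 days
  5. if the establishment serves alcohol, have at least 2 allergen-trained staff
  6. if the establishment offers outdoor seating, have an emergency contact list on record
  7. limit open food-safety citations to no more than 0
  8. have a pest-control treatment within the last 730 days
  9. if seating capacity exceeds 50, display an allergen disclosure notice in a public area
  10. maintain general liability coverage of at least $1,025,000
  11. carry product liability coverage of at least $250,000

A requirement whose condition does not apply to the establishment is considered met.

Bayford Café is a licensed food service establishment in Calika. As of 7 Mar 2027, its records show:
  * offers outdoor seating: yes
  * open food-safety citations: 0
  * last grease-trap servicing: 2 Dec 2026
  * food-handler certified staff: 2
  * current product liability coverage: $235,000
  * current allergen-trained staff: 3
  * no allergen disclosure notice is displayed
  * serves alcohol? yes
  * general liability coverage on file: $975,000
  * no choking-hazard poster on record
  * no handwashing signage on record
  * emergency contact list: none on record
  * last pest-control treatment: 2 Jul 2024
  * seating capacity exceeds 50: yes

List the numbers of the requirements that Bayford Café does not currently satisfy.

1. choking-hazard poster absent → not met
2. food-handler certified staff 2 < 3 → not met
3. handwashing signage absent → not met
4. grease-trap servicing 95 days ago vs limit 90 → not met
5. condition 'serves alcohol' holds; allergen-trained staff 3 ≥ 2 → met
6. condition 'offers outdoor seating' holds; emergency contact list absent → not met
7. open food-safety citations 0 ≤ 0 → met
8. pest-control treatment 978 days ago vs limit 730 → not met
9. condition 'seating capacity exceeds 50' holds; allergen disclosure notice absent → not met
10. general liability coverage $975,000 < $1,025,000 → not met
11. product liability coverage $235,000 < $250,000 → not met
Not met: 1, 2, 3, 4, 6, 8, 9, 10, 11

1, 2, 3, 4, 6, 8, 9, 10, 11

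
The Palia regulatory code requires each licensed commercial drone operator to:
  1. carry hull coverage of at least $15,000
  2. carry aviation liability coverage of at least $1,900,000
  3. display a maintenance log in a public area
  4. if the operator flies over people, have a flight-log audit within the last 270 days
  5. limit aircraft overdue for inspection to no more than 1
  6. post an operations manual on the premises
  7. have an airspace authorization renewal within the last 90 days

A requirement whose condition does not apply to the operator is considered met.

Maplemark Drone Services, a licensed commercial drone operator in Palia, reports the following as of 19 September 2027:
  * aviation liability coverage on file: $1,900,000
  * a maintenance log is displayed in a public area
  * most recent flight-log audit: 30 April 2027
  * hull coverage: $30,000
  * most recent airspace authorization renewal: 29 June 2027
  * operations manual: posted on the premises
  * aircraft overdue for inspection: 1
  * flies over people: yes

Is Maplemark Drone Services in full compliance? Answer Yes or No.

1. hull coverage $30,000 ≥ $15,000 → met
2. aviation liability coverage $1,900,000 ≥ $1,900,000 → met
3. maintenance log present → met
4. condition 'flies over people' holds; flight-log audit 142 days ago vs limit 270 → met
5. aircraft overdue for inspection 1 ≤ 1 → met
6. operations manual present → met
7. airspace authorization renewal 82 days ago vs limit 90 → met
All met.

Yes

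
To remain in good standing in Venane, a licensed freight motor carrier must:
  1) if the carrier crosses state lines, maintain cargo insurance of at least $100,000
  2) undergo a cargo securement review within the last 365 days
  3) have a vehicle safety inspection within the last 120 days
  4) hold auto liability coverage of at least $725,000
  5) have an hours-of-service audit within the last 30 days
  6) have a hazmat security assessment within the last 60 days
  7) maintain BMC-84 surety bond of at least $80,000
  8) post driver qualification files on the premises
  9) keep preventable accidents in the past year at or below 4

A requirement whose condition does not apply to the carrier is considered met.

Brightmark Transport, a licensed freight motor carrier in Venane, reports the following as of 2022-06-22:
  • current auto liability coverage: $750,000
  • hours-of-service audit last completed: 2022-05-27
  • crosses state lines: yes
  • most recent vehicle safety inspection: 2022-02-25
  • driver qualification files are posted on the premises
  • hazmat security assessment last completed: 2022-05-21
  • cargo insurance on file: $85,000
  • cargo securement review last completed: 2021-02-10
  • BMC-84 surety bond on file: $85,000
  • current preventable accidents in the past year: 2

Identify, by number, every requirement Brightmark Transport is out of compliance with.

1. condition 'crosses state lines' holds; cargo insurance $85,000 < $100,000 → not met
2. cargo securement review 497 days ago vs limit 365 → not met
3. vehicle safety inspection 117 days ago vs limit 120 → met
4. auto liability coverage $750,000 ≥ $725,000 → met
5. hours-of-service audit 26 days ago vs limit 30 → met
6. hazmat security assessment 32 days ago vs limit 60 → met
7. BMC-84 surety bond $85,000 ≥ $80,000 → met
8. driver qualification files present → met
9. preventable accidents in the past year 2 ≤ 4 → met
Not met: 1, 2

1, 2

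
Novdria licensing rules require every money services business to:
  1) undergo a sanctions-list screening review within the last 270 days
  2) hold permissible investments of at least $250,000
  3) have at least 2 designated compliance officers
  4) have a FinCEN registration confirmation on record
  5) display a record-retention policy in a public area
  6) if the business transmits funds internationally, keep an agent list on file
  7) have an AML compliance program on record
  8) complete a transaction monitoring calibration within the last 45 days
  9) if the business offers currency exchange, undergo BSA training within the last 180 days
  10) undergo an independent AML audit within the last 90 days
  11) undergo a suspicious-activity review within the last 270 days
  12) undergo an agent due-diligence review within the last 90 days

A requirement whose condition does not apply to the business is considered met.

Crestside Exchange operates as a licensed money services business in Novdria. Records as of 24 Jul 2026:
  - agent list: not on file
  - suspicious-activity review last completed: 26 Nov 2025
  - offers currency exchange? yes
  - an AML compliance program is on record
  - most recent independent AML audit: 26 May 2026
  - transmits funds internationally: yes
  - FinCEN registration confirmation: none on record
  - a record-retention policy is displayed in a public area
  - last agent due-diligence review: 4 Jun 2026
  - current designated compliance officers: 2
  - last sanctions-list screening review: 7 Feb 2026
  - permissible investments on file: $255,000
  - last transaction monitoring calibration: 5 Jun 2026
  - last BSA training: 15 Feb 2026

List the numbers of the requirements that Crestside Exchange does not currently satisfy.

4, 6, 8

1. sanctions-list screening review 167 days ago vs limit 270 → met
2. permissible investments $255,000 ≥ $250,000 → met
3. designated compliance officers 2 ≥ 2 → met
4. FinCEN registration confirmation absent → not met
5. record-retention policy present → met
6. condition 'transmits funds internationally' holds; agent list absent → not met
7. AML compliance program present → met
8. transaction monitoring calibration 49 days ago vs limit 45 → not met
9. condition 'offers currency exchange' holds; BSA training 159 days ago vs limit 180 → met
10. independent AML audit 59 days ago vs limit 90 → met
11. suspicious-activity review 240 days ago vs limit 270 → met
12. agent due-diligence review 50 days ago vs limit 90 → met
Not met: 4, 6, 8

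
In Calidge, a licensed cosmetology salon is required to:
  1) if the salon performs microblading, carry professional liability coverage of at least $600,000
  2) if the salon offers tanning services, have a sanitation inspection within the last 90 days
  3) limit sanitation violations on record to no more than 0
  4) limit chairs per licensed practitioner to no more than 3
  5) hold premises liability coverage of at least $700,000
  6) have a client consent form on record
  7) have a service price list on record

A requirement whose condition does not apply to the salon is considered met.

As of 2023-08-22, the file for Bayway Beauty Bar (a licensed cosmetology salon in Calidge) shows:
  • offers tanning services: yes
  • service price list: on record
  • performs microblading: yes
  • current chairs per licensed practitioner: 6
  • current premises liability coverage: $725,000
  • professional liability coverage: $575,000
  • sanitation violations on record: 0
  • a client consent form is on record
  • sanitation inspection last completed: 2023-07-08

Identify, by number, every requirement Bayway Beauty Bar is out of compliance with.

1. condition 'performs microblading' holds; professional liability coverage $575,000 < $600,000 → not met
2. condition 'offers tanning services' holds; sanitation inspection 45 days ago vs limit 90 → met
3. sanitation violations on record 0 ≤ 0 → met
4. chairs per licensed practitioner 6 > 3 → not met
5. premises liability coverage $725,000 ≥ $700,000 → met
6. client consent form present → met
7. service price list present → met
Not met: 1, 4

1, 4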